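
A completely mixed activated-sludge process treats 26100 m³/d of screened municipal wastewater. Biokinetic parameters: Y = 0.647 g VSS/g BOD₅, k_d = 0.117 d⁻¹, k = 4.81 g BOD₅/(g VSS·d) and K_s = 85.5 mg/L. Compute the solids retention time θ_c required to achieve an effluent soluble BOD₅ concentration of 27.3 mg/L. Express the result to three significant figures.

Specific growth rate at S = 27.3 mg/L: μ = YkS/(K_s+S) = 0.647·4.81·27.3/(85.5+27.3) = 0.7532 d⁻¹.
1/θ_c = 0.7532 − 0.117 = 0.6362 d⁻¹, so θ_c = 1.572 d.

θ_c ≈ 1.57 d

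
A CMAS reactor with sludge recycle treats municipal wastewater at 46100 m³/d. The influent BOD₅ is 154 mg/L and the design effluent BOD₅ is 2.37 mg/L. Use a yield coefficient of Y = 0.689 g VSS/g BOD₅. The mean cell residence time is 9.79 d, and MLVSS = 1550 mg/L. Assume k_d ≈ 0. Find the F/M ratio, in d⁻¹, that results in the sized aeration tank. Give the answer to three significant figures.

F/M ≈ 0.151 d⁻¹

With k_d = 0 the design equation reduces to V = Y Q (S₀−S) θ_c / X = 0.689 × 46100 × (154 − 2.37) × 9.79 / 1550 = 30420 m³.
F/M = applied load / biomass = Q·S₀/(V·X) = 46100 × 154 / (30420 × 1550) = 0.1506 d⁻¹.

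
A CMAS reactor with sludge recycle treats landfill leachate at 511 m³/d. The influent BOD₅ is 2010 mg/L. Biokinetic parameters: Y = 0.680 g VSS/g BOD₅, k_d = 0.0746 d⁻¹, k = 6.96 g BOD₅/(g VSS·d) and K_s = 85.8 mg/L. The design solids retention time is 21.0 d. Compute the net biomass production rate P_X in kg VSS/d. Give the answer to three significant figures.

P_X ≈ 272 kg VSS/d

Effluent substrate depends only on kinetics and SRT: S = K_s(1 + k_d θ_c) / [θ_c(Yk − k_d) − 1] = 85.8 × (1 + 0.0746 × 21.0) / [21.0 × (0.680 × 6.96 − 0.0746) − 1] = 220.2 / 96.82 = 2.274 mg/L.
Observed yield with endogenous decay: Y_obs = Y / (1 + k_d·θ_c) = 0.680 / (1 + 0.0746 × 21.0) = 0.680 / 2.567 = 0.2649 g VSS/g BOD₅.
Substrate removed = Q·(S₀ − S) = 511 m³/d × (2010 − 2.27) g/m³ = 1.03×10^6 g/d = 1026 kg/d.
P_X = Y_obs · Q(S₀ − S) = 0.2649 × 1026 = 271.8 kg VSS/d.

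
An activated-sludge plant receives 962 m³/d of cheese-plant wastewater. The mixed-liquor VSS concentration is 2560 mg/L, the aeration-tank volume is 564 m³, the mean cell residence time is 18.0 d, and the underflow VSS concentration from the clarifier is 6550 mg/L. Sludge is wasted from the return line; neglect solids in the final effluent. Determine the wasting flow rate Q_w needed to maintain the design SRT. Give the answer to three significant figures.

θ_c = V·X/(Q_w·X_r) when wasting from the recycle, so Q_w = V·X/(θ_c·X_r) = 564.0 × 2560 / (18.0 × 6550) = 12.25 m³/d.

Q_w ≈ 12.2 m³/d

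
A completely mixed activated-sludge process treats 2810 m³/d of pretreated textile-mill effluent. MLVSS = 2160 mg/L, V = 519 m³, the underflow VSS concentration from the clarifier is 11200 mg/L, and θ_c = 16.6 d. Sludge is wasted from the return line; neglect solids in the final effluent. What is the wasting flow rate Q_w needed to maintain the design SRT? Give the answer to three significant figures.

Q_w ≈ 6.03 m³/d

θ_c = V·X/(Q_w·X_r) when wasting from the recycle, so Q_w = V·X/(θ_c·X_r) = 519.0 × 2160 / (16.6 × 11200) = 6.030 m³/d.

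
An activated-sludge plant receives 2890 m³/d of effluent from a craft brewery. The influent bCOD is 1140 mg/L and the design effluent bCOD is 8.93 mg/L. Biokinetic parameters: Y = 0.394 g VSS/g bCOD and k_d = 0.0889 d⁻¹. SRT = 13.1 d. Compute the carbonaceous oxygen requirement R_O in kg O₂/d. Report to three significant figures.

Correct the yield for decay: Y_obs = Y/(1 + k_d θ_c) = 0.394 / (1 + 0.0889 × 13.1) = 0.394 / 2.165 = 0.1820.
Mass of bCOD removed per day: Q(S₀ − S) = 2890 × 1131 g/m³ = 3269 kg/d.
P_X = Y_obs·Q·(S₀ − S) = 0.1820 × 3269 = 595.0 kg VSS/d.
Carbonaceous O₂ demand = substrate oxidised − cell-mass equivalent = 3269 − 1.42 × 595.0 = 2424 kg O₂/d.

R_O ≈ 2420 kg O₂/d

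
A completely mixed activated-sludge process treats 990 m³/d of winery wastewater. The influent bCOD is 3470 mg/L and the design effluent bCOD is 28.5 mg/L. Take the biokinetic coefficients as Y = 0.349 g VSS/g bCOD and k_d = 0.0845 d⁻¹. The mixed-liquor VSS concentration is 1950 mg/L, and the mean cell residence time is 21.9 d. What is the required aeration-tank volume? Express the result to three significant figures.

V ≈ 4680 m³

Steady-state biomass mass balance: V·X·(1 + k_d·θ_c) = Y·Q·(S₀ − S)·θ_c, so V = 0.349 × 990 × (3470 − 28.5) × 21.9 / [1950 × (1 + 0.0845 × 21.9)] = 2.6×10^7 / 5559 = 4685 m³.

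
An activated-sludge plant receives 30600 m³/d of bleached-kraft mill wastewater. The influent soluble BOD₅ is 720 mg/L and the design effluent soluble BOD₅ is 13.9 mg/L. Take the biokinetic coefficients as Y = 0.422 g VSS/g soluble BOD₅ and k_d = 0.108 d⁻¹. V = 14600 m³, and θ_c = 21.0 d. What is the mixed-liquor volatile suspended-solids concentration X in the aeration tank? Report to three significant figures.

X ≈ 4010 mg/L

Solving the biomass balance for X: X = Y Q (S₀−S) θ_c / [V (1+k_d θ_c)] = 0.422 × 30600 × (720 − 13.9) × 21.0 / [14600 × (1 + 0.108 × 21.0)] = 4013 mg/L.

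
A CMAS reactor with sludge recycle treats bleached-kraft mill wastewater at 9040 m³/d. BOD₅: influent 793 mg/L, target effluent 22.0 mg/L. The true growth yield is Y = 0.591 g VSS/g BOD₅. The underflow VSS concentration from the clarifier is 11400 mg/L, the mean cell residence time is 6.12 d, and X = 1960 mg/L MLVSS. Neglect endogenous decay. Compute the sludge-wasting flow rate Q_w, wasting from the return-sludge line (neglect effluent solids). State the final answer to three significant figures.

Biomass mass balance (decay neglected): V·X = Y·Q·(S₀ − S)·θ_c, so V = 0.591 × 9040 × (793 − 22.0) × 6.12 / 1960 = 12862 m³.
Q_w = (V·X)/(θ_c X_r) = 12862 × 1960 / (6.12 × 11400) = 361.3 m³/d.

Q_w ≈ 361 m³/d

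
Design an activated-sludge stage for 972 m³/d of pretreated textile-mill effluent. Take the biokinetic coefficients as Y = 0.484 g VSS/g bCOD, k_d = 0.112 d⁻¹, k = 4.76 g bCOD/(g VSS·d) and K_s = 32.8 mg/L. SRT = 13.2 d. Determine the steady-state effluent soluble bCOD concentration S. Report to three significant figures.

For a completely mixed reactor with recycle the Lawrence–McCarty relation gives S = K_s·(1 + k_d·θ_c) / [θ_c·(Y·k − k_d) − 1] = 32.8 × (1 + 0.112 × 13.2) / [13.2 × (0.484 × 4.76 − 0.112) − 1] = 81.29 / 27.93 = 2.910 mg/L.

S ≈ 2.91 mg/L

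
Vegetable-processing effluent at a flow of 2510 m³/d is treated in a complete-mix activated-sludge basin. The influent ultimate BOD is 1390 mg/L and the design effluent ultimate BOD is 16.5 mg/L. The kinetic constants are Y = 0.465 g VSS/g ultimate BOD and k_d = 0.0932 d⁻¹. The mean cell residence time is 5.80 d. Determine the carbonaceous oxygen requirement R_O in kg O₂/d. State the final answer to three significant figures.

The observed yield is Y_obs = Y/(1 + k_d·θ_c) = 0.465 / (1 + 0.0932 × 5.80) = 0.465 / 1.541 = 0.3018 g VSS per g ultimate BOD removed.
Mass of ultimate BOD removed per day: Q(S₀ − S) = 2510 × 1374 g/m³ = 3447 kg/d.
Biomass synthesised: P_X = Y_obs × 3447 = 1041 kg VSS/d.
R_O = Q·ΔS − 1.42 P_X = 3447 − 1478 = 1970 kg O₂/d.

R_O ≈ 1970 kg O₂/d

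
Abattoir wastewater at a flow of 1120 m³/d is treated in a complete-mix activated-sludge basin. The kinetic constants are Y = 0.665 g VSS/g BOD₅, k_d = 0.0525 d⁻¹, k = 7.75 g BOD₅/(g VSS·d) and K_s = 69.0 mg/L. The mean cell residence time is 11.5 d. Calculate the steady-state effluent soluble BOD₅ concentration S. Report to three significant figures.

For a completely mixed reactor with recycle the Lawrence–McCarty relation gives S = K_s·(1 + k_d·θ_c) / [θ_c·(Y·k − k_d) − 1] = 69.0 × (1 + 0.0525 × 11.5) / [11.5 × (0.665 × 7.75 − 0.0525) − 1] = 110.7 / 57.66 = 1.919 mg/L.

S ≈ 1.92 mg/L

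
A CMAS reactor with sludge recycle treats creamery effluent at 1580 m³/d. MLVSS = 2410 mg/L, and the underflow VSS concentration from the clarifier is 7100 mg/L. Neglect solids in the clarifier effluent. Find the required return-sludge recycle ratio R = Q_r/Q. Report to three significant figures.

R = Q_r/Q = X/(X_r − X) = 2410 / (7100 − 2410) = 0.5139.

R ≈ 0.514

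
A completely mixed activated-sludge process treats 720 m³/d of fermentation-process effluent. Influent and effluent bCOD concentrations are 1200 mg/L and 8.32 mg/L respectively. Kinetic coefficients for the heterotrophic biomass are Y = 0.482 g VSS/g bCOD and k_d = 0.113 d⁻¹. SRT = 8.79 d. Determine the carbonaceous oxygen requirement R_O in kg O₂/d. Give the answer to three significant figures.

R_O ≈ 563 kg O₂/d

The observed yield is Y_obs = Y/(1 + k_d·θ_c) = 0.482 / (1 + 0.113 × 8.79) = 0.482 / 1.993 = 0.2418 g VSS per g bCOD removed.
ΔS = 1200 − 8.32 = 1192 mg/L, so the substrate removal rate is 720 × 1192/1000 = 858.0 kg bCOD/d.
Net sludge production P_X = 0.2418 × 858.0 = 207.5 kg VSS/d.
Carbonaceous O₂ demand = substrate oxidised − cell-mass equivalent = 858.0 − 1.42 × 207.5 = 563.4 kg O₂/d.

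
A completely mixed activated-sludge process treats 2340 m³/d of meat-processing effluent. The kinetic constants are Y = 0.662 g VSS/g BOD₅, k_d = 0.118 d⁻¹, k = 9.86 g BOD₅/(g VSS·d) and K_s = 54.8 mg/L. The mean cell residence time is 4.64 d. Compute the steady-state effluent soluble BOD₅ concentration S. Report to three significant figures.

S ≈ 2.95 mg/L

Effluent substrate depends only on kinetics and SRT: S = K_s(1 + k_d θ_c) / [θ_c(Yk − k_d) − 1] = 54.8 × (1 + 0.118 × 4.64) / [4.64 × (0.662 × 9.86 − 0.118) − 1] = 84.80 / 28.74 = 2.951 mg/L.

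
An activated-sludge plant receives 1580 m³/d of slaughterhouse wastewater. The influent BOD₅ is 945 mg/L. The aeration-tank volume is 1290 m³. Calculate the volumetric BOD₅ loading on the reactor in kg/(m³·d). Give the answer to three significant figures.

L_v = Q S₀ / V = 1580 × 945 × 10⁻³ / 1290 = 1.157 kg/(m³·d).

L_v ≈ 1.16 kg BOD₅/(m³·d)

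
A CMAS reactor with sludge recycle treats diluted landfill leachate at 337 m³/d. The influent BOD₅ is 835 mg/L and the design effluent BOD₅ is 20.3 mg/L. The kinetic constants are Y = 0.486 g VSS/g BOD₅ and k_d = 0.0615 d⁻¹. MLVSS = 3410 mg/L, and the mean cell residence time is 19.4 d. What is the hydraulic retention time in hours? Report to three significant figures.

Rearranging the biomass balance for a CMAS with decay, V = Y·Q·ΔS·θ_c / [X·(1+k_d θ_c)] = 0.486 × 337 × (835 − 20.3) × 19.4 / [3410 × (1 + 0.0615 × 19.4)] = 2.59×10^6 / 7478 = 346.1 m³.
Hydraulic retention time τ = V/Q = 346.1 / 337 = 1.027 d = 24.65 h.

τ ≈ 24.7 h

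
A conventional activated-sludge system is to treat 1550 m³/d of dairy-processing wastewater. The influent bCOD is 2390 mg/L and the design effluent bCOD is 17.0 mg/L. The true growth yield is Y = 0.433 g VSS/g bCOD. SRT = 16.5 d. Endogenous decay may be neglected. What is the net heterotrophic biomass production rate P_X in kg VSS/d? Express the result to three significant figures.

No decay correction is needed, so Y_obs = Y = 0.433.
Q·(S₀ − S) = 1550 × (2390 − 17.0) × 10⁻³ = 3678 kg/d removed.
Biomass produced: P_X = Y_obs·Q·ΔS = 0.4330 × 3678 ≈ 1593 kg VSS/d.

P_X ≈ 1590 kg VSS/d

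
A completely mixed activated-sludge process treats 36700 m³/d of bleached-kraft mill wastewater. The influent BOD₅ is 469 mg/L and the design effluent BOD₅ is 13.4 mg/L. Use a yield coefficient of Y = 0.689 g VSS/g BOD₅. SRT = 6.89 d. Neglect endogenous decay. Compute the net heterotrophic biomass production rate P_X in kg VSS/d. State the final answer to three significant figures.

P_X ≈ 11500 kg VSS/d

Since k_d ≈ 0, Y_obs = Y = 0.689 g VSS/g BOD₅.
ΔS = 469 − 13.4 = 455.6 mg/L, so the substrate removal rate is 36700 × 455.6/1000 = 16721 kg BOD₅/d.
Net biomass production P_X = Y_obs × Q·(S₀ − S) = 0.6890 × 16721 = 11520 kg VSS/d.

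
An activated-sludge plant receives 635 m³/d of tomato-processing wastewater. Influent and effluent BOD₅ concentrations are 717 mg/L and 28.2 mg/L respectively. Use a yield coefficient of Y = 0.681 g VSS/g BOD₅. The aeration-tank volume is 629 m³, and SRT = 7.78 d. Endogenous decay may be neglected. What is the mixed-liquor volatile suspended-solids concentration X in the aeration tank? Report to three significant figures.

X ≈ 3680 mg/L

X = Y·Q·ΔS·θ_c / V = 0.681 × 635 × (717 − 28.2) × 7.78 / 629 = 3684 mg/L.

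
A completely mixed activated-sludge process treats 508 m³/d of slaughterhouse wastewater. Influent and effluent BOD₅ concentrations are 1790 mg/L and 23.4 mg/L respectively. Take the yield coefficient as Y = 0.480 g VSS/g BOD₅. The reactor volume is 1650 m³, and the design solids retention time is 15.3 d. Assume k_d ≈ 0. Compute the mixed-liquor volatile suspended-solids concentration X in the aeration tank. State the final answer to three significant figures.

Without decay, X = Y Q (S₀−S) θ_c / V = 0.480 × 508 × (1790 − 23.4) × 15.3 / 1650 = 3994 mg/L.

X ≈ 3990 mg/L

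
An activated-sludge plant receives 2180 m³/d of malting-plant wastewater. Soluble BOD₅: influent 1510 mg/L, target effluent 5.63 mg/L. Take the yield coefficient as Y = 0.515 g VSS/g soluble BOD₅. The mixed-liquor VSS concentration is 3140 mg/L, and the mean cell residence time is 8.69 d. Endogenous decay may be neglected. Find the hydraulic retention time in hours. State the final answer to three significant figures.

V·X = Y·Q·ΔS·θ_c gives V = 0.515 × 2180 × (1510 − 5.63) × 8.69 / 3140 = 4674 m³.
τ = V/Q = 4674/2180 = 2.144 d, or 51.46 h.

τ ≈ 51.5 h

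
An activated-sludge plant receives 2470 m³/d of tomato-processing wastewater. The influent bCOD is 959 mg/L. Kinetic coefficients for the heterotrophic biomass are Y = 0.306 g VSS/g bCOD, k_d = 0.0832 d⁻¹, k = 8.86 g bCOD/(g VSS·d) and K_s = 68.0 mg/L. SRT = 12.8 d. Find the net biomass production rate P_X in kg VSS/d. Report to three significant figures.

From the Monod/SRT balance for a CMAS, S = K_s·(1+k_d θ_c)/[θ_c·(Y k − k_d) − 1] = 68.0 × (1 + 0.0832 × 12.8) / [12.8 × (0.306 × 8.86 − 0.0832) − 1] = 140.4 / 32.64 = 4.302 mg/L.
Observed yield with endogenous decay: Y_obs = Y / (1 + k_d·θ_c) = 0.306 / (1 + 0.0832 × 12.8) = 0.306 / 2.065 = 0.1482 g VSS/g bCOD.
Substrate removed = Q·(S₀ − S) = 2470 m³/d × (959 − 4.30) g/m³ = 2.36×10^6 g/d = 2358 kg/d.
P_X = Y_obs · Q(S₀ − S) = 0.1482 × 2358 = 349.4 kg VSS/d.

P_X ≈ 349 kg VSS/d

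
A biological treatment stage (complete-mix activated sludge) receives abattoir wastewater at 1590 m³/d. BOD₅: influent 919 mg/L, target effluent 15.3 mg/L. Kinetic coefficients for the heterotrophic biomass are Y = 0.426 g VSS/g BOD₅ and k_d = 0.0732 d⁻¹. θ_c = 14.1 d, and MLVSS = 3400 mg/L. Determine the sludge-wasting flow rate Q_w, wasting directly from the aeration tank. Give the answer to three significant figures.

Rearranging the biomass balance for a CMAS with decay, V = Y·Q·ΔS·θ_c / [X·(1+k_d θ_c)] = 0.426 × 1590 × (919 − 15.3) × 14.1 / [3400 × (1 + 0.0732 × 14.1)] = 8.63×10^6 / 6909 = 1249 m³.
For wasting at MLVSS concentration, Q_w = V/θ_c = 1249/14.1 = 88.59 m³/d.

Q_w ≈ 88.6 m³/d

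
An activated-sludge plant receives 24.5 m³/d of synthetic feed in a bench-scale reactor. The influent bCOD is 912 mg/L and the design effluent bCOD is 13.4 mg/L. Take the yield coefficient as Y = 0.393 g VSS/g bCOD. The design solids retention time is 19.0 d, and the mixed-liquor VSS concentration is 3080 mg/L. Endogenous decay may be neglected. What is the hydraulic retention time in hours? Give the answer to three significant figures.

τ ≈ 52.3 h

Biomass mass balance (decay neglected): V·X = Y·Q·(S₀ − S)·θ_c, so V = 0.393 × 24.5 × (912 − 13.4) × 19.0 / 3080 = 53.37 m³.
HRT = V/Q = 53.37 m³ / 24.5 m³·d⁻¹ = 2.179 d × 24 = 52.28 h.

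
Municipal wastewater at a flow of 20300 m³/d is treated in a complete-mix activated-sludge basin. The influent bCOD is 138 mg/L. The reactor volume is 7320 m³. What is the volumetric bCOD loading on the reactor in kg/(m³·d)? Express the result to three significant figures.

L_v ≈ 0.383 kg bCOD/(m³·d)

Applied bCOD load per unit volume = Q·S₀/V = (20300 × 138/1000)/7320 = 0.3827 kg bCOD·m⁻³·d⁻¹.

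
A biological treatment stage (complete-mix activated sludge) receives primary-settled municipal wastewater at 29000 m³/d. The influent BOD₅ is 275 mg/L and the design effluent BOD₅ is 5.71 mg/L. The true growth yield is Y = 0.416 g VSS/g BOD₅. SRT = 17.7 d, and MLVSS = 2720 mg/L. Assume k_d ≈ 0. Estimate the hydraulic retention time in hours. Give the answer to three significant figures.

τ ≈ 17.5 h

V·X = Y·Q·ΔS·θ_c gives V = 0.416 × 29000 × (275 − 5.71) × 17.7 / 2720 = 21141 m³.
HRT = V/Q = 21141 m³ / 29000 m³·d⁻¹ = 0.7290 d × 24 = 17.50 h.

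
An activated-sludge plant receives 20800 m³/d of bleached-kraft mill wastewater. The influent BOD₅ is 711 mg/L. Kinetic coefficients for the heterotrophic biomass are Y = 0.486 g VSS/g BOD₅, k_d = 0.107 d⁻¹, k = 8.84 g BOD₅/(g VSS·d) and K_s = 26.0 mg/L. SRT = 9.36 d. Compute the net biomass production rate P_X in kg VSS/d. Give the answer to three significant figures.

For a completely mixed reactor with recycle the Lawrence–McCarty relation gives S = K_s·(1 + k_d·θ_c) / [θ_c·(Y·k − k_d) − 1] = 26.0 × (1 + 0.107 × 9.36) / [9.36 × (0.486 × 8.84 − 0.107) − 1] = 52.04 / 38.21 = 1.362 mg/L.
The observed yield is Y_obs = Y/(1 + k_d·θ_c) = 0.486 / (1 + 0.107 × 9.36) = 0.486 / 2.002 = 0.2428 g VSS per g BOD₅ removed.
Substrate removed = Q·(S₀ − S) = 20800 m³/d × (711 − 1.36) g/m³ = 1.48×10^7 g/d = 14761 kg/d.
Net biomass production P_X = Y_obs × Q·(S₀ − S) = 0.2428 × 14761 = 3584 kg VSS/d.

P_X ≈ 3580 kg VSS/d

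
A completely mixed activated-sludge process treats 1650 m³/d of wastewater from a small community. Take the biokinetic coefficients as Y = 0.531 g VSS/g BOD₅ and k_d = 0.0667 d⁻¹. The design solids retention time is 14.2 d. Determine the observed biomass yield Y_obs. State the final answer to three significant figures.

Y_obs ≈ 0.273 g VSS/g BOD₅

The observed yield is Y_obs = Y/(1 + k_d·θ_c) = 0.531 / (1 + 0.0667 × 14.2) = 0.531 / 1.947 = 0.2727 g VSS per g BOD₅ removed.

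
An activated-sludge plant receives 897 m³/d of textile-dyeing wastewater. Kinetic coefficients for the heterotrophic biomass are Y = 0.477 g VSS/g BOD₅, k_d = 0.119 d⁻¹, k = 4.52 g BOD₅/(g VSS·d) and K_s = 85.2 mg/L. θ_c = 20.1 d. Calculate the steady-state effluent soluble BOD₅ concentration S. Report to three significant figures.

S ≈ 7.23 mg/L

From the Monod/SRT balance for a CMAS, S = K_s·(1+k_d θ_c)/[θ_c·(Y k − k_d) − 1] = 85.2 × (1 + 0.119 × 20.1) / [20.1 × (0.477 × 4.52 − 0.119) − 1] = 289.0 / 39.94 = 7.235 mg/L.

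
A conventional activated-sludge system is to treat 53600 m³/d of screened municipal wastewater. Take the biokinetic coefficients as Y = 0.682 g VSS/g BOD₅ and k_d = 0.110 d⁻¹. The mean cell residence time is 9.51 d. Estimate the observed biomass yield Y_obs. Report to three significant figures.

Y_obs ≈ 0.333 g VSS/g BOD₅

The observed yield is Y_obs = Y/(1 + k_d·θ_c) = 0.682 / (1 + 0.110 × 9.51) = 0.682 / 2.046 = 0.3333 g VSS per g BOD₅ removed.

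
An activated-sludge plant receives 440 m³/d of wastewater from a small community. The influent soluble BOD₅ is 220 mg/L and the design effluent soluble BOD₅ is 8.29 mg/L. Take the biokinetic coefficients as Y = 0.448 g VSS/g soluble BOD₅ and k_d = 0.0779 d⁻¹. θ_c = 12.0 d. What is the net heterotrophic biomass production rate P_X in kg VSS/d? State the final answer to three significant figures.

Observed yield with endogenous decay: Y_obs = Y / (1 + k_d·θ_c) = 0.448 / (1 + 0.0779 × 12.0) = 0.448 / 1.935 = 0.2315 g VSS/g soluble BOD₅.
Mass of soluble BOD₅ removed per day: Q(S₀ − S) = 440 × 211.7 g/m³ = 93.15 kg/d.
P_X = Y_obs · Q(S₀ − S) = 0.2315 × 93.15 = 21.57 kg VSS/d.

P_X ≈ 21.6 kg VSS/d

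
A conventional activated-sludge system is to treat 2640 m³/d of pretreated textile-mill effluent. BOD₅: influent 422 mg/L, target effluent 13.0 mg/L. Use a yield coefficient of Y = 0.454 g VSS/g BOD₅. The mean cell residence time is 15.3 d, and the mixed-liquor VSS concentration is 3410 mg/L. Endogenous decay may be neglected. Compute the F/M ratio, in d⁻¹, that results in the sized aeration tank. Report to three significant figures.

With k_d = 0 the design equation reduces to V = Y Q (S₀−S) θ_c / X = 0.454 × 2640 × (422 − 13.0) × 15.3 / 3410 = 2199 m³.
F/M = applied load / biomass = Q·S₀/(V·X) = 2640 × 422 / (2199 × 3410) = 0.1485 d⁻¹.

F/M ≈ 0.149 d⁻¹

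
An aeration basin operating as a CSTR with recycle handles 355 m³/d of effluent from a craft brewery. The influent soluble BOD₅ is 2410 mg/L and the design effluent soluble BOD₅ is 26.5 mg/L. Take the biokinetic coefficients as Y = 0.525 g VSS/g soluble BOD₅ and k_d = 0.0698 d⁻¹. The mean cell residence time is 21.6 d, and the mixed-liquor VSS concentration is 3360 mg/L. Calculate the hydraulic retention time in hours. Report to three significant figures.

Steady-state biomass mass balance: V·X·(1 + k_d·θ_c) = Y·Q·(S₀ − S)·θ_c, so V = 0.525 × 355 × (2410 − 26.5) × 21.6 / [3360 × (1 + 0.0698 × 21.6)] = 9.6×10^6 / 8426 = 1139 m³.
Hydraulic retention time τ = V/Q = 1139 / 355 = 3.208 d = 76.99 h.

τ ≈ 77.0 h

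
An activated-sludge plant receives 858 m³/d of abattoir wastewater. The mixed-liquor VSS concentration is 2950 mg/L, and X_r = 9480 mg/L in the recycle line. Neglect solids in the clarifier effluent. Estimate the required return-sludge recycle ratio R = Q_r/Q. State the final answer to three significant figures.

R ≈ 0.452

Solids balance on the clarifier gives (1+R)X = R·X_r, so R = X/(X_r − X) = 2950 / (9480 − 2950) = 0.4518.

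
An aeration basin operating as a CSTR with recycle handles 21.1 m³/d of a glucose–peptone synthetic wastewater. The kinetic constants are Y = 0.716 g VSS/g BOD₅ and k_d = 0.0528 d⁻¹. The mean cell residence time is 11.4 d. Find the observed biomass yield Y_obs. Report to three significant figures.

Correct the yield for decay: Y_obs = Y/(1 + k_d θ_c) = 0.716 / (1 + 0.0528 × 11.4) = 0.716 / 1.602 = 0.4470.

Y_obs ≈ 0.447 g VSS/g BOD₅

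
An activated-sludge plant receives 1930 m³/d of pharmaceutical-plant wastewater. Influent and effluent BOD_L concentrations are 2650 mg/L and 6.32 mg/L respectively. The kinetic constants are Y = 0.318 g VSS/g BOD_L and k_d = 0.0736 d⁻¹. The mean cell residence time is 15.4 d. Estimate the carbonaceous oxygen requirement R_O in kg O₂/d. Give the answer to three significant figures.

Y_obs = Y / (1 + k_d θ_c) = 0.318 / (1 + 0.0736 × 15.4) = 0.318 / 2.133 = 0.1491.
Substrate removed = Q·(S₀ − S) = 1930 m³/d × (2650 − 6.32) g/m³ = 5.1×10^6 g/d = 5102 kg/d.
P_X = Y_obs·Q·(S₀ − S) = 0.1491 × 5102 = 760.5 kg VSS/d.
Carbonaceous O₂ demand = substrate oxidised − cell-mass equivalent = 5102 − 1.42 × 760.5 = 4022 kg O₂/d.

R_O ≈ 4020 kg O₂/d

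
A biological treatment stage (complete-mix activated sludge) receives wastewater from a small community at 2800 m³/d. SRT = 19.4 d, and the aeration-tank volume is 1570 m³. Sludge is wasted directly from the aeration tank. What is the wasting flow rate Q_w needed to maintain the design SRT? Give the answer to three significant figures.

Q_w ≈ 80.9 m³/d

Wasting from the aeration tank: Q_w = V / θ_c = 1570 / 19.4 = 80.93 m³/d.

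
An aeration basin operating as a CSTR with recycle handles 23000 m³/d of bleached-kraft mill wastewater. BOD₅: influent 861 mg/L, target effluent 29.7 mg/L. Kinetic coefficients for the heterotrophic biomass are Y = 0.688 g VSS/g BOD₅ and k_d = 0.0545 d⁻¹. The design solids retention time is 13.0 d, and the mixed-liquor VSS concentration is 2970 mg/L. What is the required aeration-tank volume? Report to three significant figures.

Rearranging the biomass balance for a CMAS with decay, V = Y·Q·ΔS·θ_c / [X·(1+k_d θ_c)] = 0.688 × 23000 × (861 − 29.7) × 13.0 / [2970 × (1 + 0.0545 × 13.0)] = 1.71×10^8 / 5074 = 33701 m³.

V ≈ 33700 m³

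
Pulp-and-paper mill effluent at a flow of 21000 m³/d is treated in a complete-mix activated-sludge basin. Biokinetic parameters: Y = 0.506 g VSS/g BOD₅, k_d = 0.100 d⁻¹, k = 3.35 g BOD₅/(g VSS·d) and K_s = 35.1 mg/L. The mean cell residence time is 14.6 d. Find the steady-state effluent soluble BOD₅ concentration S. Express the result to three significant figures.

For a completely mixed reactor with recycle the Lawrence–McCarty relation gives S = K_s·(1 + k_d·θ_c) / [θ_c·(Y·k − k_d) − 1] = 35.1 × (1 + 0.100 × 14.6) / [14.6 × (0.506 × 3.35 − 0.100) − 1] = 86.35 / 22.29 = 3.874 mg/L.

S ≈ 3.87 mg/L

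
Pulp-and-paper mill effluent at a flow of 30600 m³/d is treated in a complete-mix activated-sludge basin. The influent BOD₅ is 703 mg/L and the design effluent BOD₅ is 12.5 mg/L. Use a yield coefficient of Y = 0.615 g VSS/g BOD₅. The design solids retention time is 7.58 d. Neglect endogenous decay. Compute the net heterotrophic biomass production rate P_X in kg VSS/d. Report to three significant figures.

P_X ≈ 13000 kg VSS/d

No decay correction is needed, so Y_obs = Y = 0.615.
Substrate removed = Q·(S₀ − S) = 30600 m³/d × (703 − 12.5) g/m³ = 2.11×10^7 g/d = 21129 kg/d.
P_X = Y_obs · Q(S₀ − S) = 0.6150 × 21129 = 12995 kg VSS/d.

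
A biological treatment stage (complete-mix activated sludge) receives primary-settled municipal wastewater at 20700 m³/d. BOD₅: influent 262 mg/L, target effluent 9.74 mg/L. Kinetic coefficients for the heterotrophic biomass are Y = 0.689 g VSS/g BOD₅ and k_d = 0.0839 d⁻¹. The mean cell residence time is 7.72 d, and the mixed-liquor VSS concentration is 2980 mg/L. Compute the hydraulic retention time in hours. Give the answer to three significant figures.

From the SRT design equation V = Y Q (S₀−S) θ_c / [X (1 + k_d θ_c)] = 0.689 × 20700 × (262 − 9.74) × 7.72 / [2980 × (1 + 0.0839 × 7.72)] = 2.78×10^7 / 4910 = 5657 m³.
τ = V/Q = 5657/20700 = 0.2733 d, or 6.558 h.

τ ≈ 6.56 h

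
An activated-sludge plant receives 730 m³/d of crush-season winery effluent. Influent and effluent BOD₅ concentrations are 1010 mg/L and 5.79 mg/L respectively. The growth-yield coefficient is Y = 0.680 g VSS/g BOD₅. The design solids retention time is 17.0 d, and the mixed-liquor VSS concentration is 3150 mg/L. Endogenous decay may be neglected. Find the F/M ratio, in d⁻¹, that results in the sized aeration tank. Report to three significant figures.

Biomass mass balance (decay neglected): V·X = Y·Q·(S₀ − S)·θ_c, so V = 0.680 × 730 × (1010 − 5.79) × 17.0 / 3150 = 2690 m³.
F/M = Q·S₀ / (V·X) = 730 × 1010 / (2690 × 3150) = 0.08700 g BOD₅·(g VSS·d)⁻¹.

F/M ≈ 0.0870 d⁻¹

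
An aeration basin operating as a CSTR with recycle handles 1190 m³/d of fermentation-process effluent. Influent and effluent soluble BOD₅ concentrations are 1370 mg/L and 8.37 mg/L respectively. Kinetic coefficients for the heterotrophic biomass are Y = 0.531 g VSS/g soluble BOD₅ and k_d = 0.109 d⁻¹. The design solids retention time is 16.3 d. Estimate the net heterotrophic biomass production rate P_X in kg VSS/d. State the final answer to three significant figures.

P_X ≈ 310 kg VSS/d

Y_obs = Y / (1 + k_d θ_c) = 0.531 / (1 + 0.109 × 16.3) = 0.531 / 2.777 = 0.1912.
Q·(S₀ − S) = 1190 × (1370 − 8.37) × 10⁻³ = 1620 kg/d removed.
P_X = Y_obs · Q(S₀ − S) = 0.1912 × 1620 = 309.9 kg VSS/d.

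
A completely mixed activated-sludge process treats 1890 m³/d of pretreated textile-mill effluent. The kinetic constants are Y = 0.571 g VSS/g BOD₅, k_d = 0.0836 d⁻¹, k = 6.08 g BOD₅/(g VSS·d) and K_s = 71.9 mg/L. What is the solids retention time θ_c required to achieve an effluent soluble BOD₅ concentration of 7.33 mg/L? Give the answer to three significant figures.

θ_c ≈ 4.21 d

At the target effluent, Y k S/(K_s+S) = 0.571×6.08×7.33/79.23 = 0.3212 d⁻¹.
1/θ_c = 0.3212 − 0.0836 = 0.2376 d⁻¹, so θ_c = 4.209 d.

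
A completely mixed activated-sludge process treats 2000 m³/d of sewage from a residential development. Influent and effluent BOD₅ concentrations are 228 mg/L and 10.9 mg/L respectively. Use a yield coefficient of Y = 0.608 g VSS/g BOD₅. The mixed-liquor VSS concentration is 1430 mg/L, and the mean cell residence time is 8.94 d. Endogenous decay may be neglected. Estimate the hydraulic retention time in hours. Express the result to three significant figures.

τ ≈ 19.8 h

V·X = Y·Q·ΔS·θ_c gives V = 0.608 × 2000 × (228 − 10.9) × 8.94 / 1430 = 1650 m³.
Hydraulic retention time τ = V/Q = 1650 / 2000 = 0.8252 d = 19.81 h.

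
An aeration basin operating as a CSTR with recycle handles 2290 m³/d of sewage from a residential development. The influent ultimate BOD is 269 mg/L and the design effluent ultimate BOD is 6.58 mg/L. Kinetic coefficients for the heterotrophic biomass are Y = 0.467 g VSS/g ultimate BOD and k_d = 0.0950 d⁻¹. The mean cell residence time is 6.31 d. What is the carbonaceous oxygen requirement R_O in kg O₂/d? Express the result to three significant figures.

Y_obs = Y / (1 + k_d θ_c) = 0.467 / (1 + 0.0950 × 6.31) = 0.467 / 1.599 = 0.2920.
Q·(S₀ − S) = 2290 × (269 − 6.58) × 10⁻³ = 600.9 kg/d removed.
P_X = Y_obs·Q·(S₀ − S) = 0.2920 × 600.9 = 175.5 kg VSS/d.
Carbonaceous O₂ demand = substrate oxidised − cell-mass equivalent = 600.9 − 1.42 × 175.5 = 351.8 kg O₂/d.

R_O ≈ 352 kg O₂/d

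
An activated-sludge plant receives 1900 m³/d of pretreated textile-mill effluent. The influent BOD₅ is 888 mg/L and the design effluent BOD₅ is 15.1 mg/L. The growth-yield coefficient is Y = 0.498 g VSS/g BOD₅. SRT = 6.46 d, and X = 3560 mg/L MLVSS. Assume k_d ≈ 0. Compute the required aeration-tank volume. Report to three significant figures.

V ≈ 1500 m³

With k_d = 0 the design equation reduces to V = Y Q (S₀−S) θ_c / X = 0.498 × 1900 × (888 − 15.1) × 6.46 / 3560 = 1499 m³.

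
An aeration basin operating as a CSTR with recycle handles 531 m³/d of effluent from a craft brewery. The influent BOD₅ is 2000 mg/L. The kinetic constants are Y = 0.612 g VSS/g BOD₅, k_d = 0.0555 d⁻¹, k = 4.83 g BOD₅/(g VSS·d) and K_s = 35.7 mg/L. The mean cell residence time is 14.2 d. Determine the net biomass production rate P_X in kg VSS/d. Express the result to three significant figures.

P_X ≈ 363 kg VSS/d

Effluent substrate depends only on kinetics and SRT: S = K_s(1 + k_d θ_c) / [θ_c(Yk − k_d) − 1] = 35.7 × (1 + 0.0555 × 14.2) / [14.2 × (0.612 × 4.83 − 0.0555) − 1] = 63.84 / 40.19 = 1.588 mg/L.
Y_obs = Y / (1 + k_d θ_c) = 0.612 / (1 + 0.0555 × 14.2) = 0.612 / 1.788 = 0.3423.
Substrate removed = Q·(S₀ − S) = 531 m³/d × (2000 − 1.59) g/m³ = 1.06×10^6 g/d = 1061 kg/d.
Biomass produced: P_X = Y_obs·Q·ΔS = 0.3423 × 1061 ≈ 363.2 kg VSS/d.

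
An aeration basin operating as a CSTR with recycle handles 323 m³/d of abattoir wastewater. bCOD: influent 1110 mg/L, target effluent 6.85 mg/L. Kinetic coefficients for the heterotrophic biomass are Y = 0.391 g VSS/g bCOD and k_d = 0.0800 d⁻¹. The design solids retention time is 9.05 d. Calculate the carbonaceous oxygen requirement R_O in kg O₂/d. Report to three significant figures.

Y_obs = Y / (1 + k_d θ_c) = 0.391 / (1 + 0.0800 × 9.05) = 0.391 / 1.724 = 0.2268.
ΔS = 1110 − 6.85 = 1103 mg/L, so the substrate removal rate is 323 × 1103/1000 = 356.3 kg bCOD/d.
Net sludge production P_X = 0.2268 × 356.3 = 80.81 kg VSS/d.
R_O = Q·ΔS − 1.42 P_X = 356.3 − 114.8 = 241.6 kg O₂/d.

R_O ≈ 242 kg O₂/d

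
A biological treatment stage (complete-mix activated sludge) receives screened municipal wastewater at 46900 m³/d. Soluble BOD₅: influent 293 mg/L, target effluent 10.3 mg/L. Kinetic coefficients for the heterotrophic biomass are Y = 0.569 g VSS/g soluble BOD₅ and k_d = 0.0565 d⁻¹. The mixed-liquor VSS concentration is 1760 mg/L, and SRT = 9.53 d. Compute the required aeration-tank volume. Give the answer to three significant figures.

V ≈ 26600 m³

From the SRT design equation V = Y Q (S₀−S) θ_c / [X (1 + k_d θ_c)] = 0.569 × 46900 × (293 − 10.3) × 9.53 / [1760 × (1 + 0.0565 × 9.53)] = 7.19×10^7 / 2708 = 26553 m³.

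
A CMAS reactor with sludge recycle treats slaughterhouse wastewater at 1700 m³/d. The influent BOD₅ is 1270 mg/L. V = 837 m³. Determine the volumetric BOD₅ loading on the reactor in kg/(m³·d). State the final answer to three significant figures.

L_v ≈ 2.58 kg BOD₅/(m³·d)

Volumetric loading L_v = Q·S₀ / V = 1700 × 1270 g/m³ / 837.0 m³ = 2579 g/(m³·d) = 2.579 kg BOD₅/(m³·d).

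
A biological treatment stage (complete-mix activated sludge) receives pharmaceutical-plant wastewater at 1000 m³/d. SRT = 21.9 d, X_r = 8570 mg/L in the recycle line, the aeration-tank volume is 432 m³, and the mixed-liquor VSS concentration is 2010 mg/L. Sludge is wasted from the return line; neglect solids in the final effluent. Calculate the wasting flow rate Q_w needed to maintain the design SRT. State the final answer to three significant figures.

Q_w ≈ 4.63 m³/d

θ_c = V·X/(Q_w·X_r) when wasting from the recycle, so Q_w = V·X/(θ_c·X_r) = 432.0 × 2010 / (21.9 × 8570) = 4.627 m³/d.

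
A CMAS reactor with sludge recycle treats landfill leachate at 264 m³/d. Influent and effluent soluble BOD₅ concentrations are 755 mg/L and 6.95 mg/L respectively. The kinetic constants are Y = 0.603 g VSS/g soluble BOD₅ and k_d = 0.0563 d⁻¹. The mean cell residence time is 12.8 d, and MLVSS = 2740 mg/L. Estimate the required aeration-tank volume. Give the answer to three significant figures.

From the SRT design equation V = Y Q (S₀−S) θ_c / [X (1 + k_d θ_c)] = 0.603 × 264 × (755 − 6.95) × 12.8 / [2740 × (1 + 0.0563 × 12.8)] = 1.52×10^6 / 4715 = 323.3 m³.

V ≈ 323 m³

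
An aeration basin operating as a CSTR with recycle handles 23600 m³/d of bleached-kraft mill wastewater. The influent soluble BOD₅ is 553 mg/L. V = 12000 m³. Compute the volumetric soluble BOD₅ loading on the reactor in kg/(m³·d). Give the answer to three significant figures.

Applied soluble BOD₅ load per unit volume = Q·S₀/V = (23600 × 553/1000)/12000 = 1.088 kg soluble BOD₅·m⁻³·d⁻¹.

L_v ≈ 1.09 kg soluble BOD₅/(m³·d)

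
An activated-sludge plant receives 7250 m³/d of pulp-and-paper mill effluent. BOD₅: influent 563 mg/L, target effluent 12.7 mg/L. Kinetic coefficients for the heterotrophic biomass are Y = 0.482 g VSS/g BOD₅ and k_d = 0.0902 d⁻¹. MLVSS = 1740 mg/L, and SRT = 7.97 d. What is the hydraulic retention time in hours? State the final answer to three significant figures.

τ ≈ 17.0 h

From the SRT design equation V = Y Q (S₀−S) θ_c / [X (1 + k_d θ_c)] = 0.482 × 7250 × (563 − 12.7) × 7.97 / [1740 × (1 + 0.0902 × 7.97)] = 1.53×10^7 / 2991 = 5124 m³.
HRT = V/Q = 5124 m³ / 7250 m³·d⁻¹ = 0.7068 d × 24 = 16.96 h.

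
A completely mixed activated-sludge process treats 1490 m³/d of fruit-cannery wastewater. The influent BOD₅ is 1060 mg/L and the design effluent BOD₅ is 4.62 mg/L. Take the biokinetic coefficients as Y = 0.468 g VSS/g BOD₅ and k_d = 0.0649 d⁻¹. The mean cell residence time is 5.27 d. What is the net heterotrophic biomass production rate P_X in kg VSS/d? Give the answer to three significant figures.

P_X ≈ 548 kg VSS/d

The observed yield is Y_obs = Y/(1 + k_d·θ_c) = 0.468 / (1 + 0.0649 × 5.27) = 0.468 / 1.342 = 0.3487 g VSS per g BOD₅ removed.
Substrate removed = Q·(S₀ − S) = 1490 m³/d × (1060 − 4.62) g/m³ = 1.57×10^6 g/d = 1573 kg/d.
Biomass produced: P_X = Y_obs·Q·ΔS = 0.3487 × 1573 ≈ 548.4 kg VSS/d.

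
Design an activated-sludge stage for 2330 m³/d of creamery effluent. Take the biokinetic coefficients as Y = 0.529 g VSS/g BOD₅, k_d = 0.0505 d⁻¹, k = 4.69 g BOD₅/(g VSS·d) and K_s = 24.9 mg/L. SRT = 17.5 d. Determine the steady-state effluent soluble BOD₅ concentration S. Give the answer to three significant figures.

For a completely mixed reactor with recycle the Lawrence–McCarty relation gives S = K_s·(1 + k_d·θ_c) / [θ_c·(Y·k − k_d) − 1] = 24.9 × (1 + 0.0505 × 17.5) / [17.5 × (0.529 × 4.69 − 0.0505) − 1] = 46.91 / 41.53 = 1.129 mg/L.

S ≈ 1.13 mg/L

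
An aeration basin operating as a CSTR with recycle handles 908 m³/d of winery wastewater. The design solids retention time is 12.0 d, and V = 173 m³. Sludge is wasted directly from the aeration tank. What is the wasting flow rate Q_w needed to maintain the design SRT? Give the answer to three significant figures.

Q_w ≈ 14.4 m³/d

For wasting at MLVSS concentration, Q_w = V/θ_c = 173.0/12.0 = 14.42 m³/d.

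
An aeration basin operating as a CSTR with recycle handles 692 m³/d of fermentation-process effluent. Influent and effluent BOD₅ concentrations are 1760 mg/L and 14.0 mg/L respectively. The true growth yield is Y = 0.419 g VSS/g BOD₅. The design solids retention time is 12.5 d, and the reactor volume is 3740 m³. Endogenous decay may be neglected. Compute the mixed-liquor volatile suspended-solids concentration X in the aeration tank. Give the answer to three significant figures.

X ≈ 1690 mg/L

Without decay, X = Y Q (S₀−S) θ_c / V = 0.419 × 692 × (1760 − 14.0) × 12.5 / 3740 = 1692 mg/L.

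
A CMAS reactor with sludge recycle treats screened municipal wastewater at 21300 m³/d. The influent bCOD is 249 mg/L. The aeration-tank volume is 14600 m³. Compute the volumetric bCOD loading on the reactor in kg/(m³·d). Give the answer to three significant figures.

Volumetric loading L_v = Q·S₀ / V = 21300 × 249 g/m³ / 14600 m³ = 363.3 g/(m³·d) = 0.3633 kg bCOD/(m³·d).

L_v ≈ 0.363 kg bCOD/(m³·d)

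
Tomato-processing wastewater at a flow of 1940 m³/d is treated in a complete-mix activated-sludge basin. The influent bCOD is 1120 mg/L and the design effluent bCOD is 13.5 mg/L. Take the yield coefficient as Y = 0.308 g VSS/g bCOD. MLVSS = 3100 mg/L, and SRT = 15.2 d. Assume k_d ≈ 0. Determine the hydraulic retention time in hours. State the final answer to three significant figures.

τ ≈ 40.1 h

With k_d = 0 the design equation reduces to V = Y Q (S₀−S) θ_c / X = 0.308 × 1940 × (1120 − 13.5) × 15.2 / 3100 = 3242 m³.
HRT = V/Q = 3242 m³ / 1940 m³·d⁻¹ = 1.671 d × 24 = 40.10 h.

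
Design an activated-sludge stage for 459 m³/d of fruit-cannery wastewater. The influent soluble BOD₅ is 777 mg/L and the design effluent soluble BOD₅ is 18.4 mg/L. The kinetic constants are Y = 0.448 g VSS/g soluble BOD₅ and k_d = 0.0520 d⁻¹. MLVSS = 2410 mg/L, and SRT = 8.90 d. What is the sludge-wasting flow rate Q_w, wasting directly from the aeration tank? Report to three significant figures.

Rearranging the biomass balance for a CMAS with decay, V = Y·Q·ΔS·θ_c / [X·(1+k_d θ_c)] = 0.448 × 459 × (777 − 18.4) × 8.90 / [2410 × (1 + 0.0520 × 8.90)] = 1.39×10^6 / 3525 = 393.8 m³.
Wasting from the aeration tank: Q_w = V / θ_c = 393.8 / 8.90 = 44.25 m³/d.

Q_w ≈ 44.2 m³/d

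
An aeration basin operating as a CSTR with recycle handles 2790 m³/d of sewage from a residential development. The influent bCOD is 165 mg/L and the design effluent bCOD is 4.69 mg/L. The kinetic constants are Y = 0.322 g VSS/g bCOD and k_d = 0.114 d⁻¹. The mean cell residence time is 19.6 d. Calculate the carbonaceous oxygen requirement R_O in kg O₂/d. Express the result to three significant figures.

R_O ≈ 384 kg O₂/d

Observed yield with endogenous decay: Y_obs = Y / (1 + k_d·θ_c) = 0.322 / (1 + 0.114 × 19.6) = 0.322 / 3.234 = 0.09955 g VSS/g bCOD.
Mass of bCOD removed per day: Q(S₀ − S) = 2790 × 160.3 g/m³ = 447.3 kg/d.
P_X = Y_obs·Q·(S₀ − S) = 0.09955 × 447.3 = 44.53 kg VSS/d.
R_O = Q·(S₀ − S) − 1.42·P_X = 447.3 − 1.42 × 44.53 = 384.0 kg O₂/d.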